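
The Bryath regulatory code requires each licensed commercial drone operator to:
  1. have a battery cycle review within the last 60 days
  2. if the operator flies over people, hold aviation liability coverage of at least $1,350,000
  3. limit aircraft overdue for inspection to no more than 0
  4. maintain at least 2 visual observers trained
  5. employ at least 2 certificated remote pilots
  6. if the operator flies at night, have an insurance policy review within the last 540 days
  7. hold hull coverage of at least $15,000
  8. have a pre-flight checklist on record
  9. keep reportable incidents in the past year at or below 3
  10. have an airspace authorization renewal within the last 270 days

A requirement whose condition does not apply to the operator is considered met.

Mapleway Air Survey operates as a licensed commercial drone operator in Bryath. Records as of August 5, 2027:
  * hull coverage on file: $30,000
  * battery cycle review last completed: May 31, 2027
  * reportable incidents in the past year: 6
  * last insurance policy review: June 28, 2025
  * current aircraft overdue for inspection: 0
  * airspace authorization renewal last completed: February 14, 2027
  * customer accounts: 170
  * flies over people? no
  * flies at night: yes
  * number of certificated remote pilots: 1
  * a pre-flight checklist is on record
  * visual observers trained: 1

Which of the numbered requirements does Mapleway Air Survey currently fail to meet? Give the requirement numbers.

1. battery cycle review 66 days ago vs limit 60 → not met
2. condition 'flies over people' does not hold → requirement n/a → met
3. aircraft overdue for inspection 0 ≤ 0 → met
4. visual observers trained 1 < 2 → not met
5. certificated remote pilots 1 < 2 → not met
6. condition 'flies at night' holds; insurance policy review 768 days ago vs limit 540 → not met
7. hull coverage $30,000 ≥ $15,000 → met
8. pre-flight checklist present → met
9. reportable incidents in the past year 6 > 3 → not met
10. airspace authorization renewal 172 days ago vs limit 270 → met
Not met: 1, 4, 5, 6, 9

1, 4, 5, 6, 9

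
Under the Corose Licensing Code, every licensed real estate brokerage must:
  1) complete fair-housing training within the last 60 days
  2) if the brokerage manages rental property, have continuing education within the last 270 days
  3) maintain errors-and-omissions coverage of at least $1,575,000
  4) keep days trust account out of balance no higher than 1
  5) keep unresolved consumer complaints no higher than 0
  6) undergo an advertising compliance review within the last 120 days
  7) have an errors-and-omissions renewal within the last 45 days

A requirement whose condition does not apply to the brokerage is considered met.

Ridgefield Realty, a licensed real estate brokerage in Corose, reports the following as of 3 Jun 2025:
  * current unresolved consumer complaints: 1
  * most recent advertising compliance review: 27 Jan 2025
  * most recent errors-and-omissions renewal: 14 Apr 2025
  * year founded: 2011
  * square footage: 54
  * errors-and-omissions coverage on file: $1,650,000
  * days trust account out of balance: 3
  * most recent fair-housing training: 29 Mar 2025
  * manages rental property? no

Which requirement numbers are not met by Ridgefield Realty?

1. fair-housing training 66 days ago vs limit 60 → not met
2. condition 'manages rental property' does not hold → requirement n/a → met
3. errors-and-omissions coverage $1,650,000 ≥ $1,575,000 → met
4. days trust account out of balance 3 > 1 → not met
5. unresolved consumer complaints 1 > 0 → not met
6. advertising compliance review 127 days ago vs limit 120 → not met
7. errors-and-omissions renewal 50 days ago vs limit 45 → not met
Not met: 1, 4, 5, 6, 7

1, 4, 5, 6, 7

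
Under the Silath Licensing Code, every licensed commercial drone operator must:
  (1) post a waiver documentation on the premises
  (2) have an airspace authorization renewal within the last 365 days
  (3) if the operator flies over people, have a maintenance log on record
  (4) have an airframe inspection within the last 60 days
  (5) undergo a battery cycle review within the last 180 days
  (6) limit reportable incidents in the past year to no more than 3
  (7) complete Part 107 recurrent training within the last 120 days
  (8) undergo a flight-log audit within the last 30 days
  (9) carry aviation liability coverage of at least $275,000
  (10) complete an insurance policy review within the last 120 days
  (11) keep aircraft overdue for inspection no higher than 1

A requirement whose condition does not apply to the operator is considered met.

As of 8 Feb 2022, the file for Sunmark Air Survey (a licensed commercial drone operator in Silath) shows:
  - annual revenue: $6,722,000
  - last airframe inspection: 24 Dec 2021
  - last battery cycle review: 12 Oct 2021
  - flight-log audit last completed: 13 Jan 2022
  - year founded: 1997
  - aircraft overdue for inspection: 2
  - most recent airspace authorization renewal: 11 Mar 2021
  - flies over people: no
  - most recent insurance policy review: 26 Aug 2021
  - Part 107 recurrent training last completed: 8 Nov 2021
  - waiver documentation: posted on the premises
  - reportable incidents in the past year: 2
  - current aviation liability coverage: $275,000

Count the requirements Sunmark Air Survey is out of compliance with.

2

1. waiver documentation present → met
2. airspace authorization renewal 334 days ago vs limit 365 → met
3. condition 'flies over people' does not hold → requirement n/a → met
4. airframe inspection 46 days ago vs limit 60 → met
5. battery cycle review 119 days ago vs limit 180 → met
6. reportable incidents in the past year 2 ≤ 3 → met
7. Part 107 recurrent training 92 days ago vs limit 120 → met
8. flight-log audit 26 days ago vs limit 30 → met
9. aviation liability coverage $275,000 ≥ $275,000 → met
10. insurance policy review 166 days ago vs limit 120 → not met
11. aircraft overdue for inspection 2 > 1 → not met
Not met: 2 of 11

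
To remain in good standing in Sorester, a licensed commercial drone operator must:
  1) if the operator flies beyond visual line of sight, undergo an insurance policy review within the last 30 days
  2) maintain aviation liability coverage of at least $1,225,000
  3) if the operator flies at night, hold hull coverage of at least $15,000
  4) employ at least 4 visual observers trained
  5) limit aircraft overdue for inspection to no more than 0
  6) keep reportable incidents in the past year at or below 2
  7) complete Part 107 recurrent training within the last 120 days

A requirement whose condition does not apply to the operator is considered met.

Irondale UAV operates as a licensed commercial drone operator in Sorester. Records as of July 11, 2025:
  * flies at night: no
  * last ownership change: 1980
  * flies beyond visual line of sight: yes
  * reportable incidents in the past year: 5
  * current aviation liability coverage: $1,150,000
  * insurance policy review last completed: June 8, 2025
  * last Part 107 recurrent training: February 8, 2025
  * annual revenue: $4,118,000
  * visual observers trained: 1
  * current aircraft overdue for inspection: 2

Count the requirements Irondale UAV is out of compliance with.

1. condition 'flies beyond visual line of sight' holds; insurance policy review 33 days ago vs limit 30 → not met
2. aviation liability coverage $1,150,000 < $1,225,000 → not met
3. condition 'flies at night' does not hold → requirement n/a → met
4. visual observers trained 1 < 4 → not met
5. aircraft overdue for inspection 2 > 0 → not met
6. reportable incidents in the past year 5 > 2 → not met
7. Part 107 recurrent training 153 days ago vs limit 120 → not met
Not met: 6 of 7

6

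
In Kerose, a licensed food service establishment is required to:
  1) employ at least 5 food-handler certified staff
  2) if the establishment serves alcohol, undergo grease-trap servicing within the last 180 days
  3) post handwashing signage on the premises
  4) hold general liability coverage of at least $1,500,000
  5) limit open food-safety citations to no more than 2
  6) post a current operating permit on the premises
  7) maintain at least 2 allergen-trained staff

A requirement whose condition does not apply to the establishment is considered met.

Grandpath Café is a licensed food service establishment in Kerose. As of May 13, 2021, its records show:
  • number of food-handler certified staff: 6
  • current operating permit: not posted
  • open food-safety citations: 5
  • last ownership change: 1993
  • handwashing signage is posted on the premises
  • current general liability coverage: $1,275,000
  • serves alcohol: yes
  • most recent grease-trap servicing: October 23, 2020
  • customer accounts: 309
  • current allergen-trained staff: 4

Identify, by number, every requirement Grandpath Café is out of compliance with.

1. food-handler certified staff 6 ≥ 5 → met
2. condition 'serves alcohol' holds; grease-trap servicing 202 days ago vs limit 180 → not met
3. handwashing signage present → met
4. general liability coverage $1,275,000 < $1,500,000 → not met
5. open food-safety citations 5 > 2 → not met
6. current operating permit absent → not met
7. allergen-trained staff 4 ≥ 2 → met
Not met: 2, 4, 5, 6

2, 4, 5, 6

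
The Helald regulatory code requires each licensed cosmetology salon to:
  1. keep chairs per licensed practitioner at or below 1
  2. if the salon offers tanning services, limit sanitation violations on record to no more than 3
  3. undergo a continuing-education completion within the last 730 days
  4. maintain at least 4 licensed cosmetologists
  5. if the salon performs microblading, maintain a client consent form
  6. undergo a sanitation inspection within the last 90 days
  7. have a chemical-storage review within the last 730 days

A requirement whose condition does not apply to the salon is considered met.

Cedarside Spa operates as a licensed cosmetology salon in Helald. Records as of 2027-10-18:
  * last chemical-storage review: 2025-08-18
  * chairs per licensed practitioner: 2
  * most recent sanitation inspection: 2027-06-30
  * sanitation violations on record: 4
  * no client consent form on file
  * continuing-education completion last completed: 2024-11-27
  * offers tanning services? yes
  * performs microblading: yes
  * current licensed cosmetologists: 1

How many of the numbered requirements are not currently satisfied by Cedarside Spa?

7

1. chairs per licensed practitioner 2 > 1 → not met
2. condition 'offers tanning services' holds; sanitation violations on record 4 > 3 → not met
3. continuing-education completion 1055 days ago vs limit 730 → not met
4. licensed cosmetologists 1 < 4 → not met
5. condition 'performs microblading' holds; client consent form absent → not met
6. sanitation inspection 110 days ago vs limit 90 → not met
7. chemical-storage review 791 days ago vs limit 730 → not met
Not met: 7 of 7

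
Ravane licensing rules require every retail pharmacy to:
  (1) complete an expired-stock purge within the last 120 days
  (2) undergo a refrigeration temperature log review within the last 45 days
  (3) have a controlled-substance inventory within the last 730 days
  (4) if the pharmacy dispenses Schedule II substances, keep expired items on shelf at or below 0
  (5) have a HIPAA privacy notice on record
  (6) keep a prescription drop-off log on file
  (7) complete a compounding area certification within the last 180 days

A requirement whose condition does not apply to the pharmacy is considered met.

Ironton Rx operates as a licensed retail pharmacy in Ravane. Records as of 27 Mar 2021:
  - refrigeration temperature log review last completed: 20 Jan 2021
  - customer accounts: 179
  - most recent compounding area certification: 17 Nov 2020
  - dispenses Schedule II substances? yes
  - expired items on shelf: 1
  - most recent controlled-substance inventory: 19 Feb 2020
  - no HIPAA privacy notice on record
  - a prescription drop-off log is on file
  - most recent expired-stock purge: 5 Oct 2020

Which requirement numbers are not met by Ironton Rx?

1. expired-stock purge 173 days ago vs limit 120 → not met
2. refrigeration temperature log review 66 days ago vs limit 45 → not met
3. controlled-substance inventory 402 days ago vs limit 730 → met
4. condition 'dispenses Schedule II substances' holds; expired items on shelf 1 > 0 → not met
5. HIPAA privacy notice absent → not met
6. prescription drop-off log present → met
7. compounding area certification 130 days ago vs limit 180 → met
Not met: 1, 2, 4, 5

1, 2, 4, 5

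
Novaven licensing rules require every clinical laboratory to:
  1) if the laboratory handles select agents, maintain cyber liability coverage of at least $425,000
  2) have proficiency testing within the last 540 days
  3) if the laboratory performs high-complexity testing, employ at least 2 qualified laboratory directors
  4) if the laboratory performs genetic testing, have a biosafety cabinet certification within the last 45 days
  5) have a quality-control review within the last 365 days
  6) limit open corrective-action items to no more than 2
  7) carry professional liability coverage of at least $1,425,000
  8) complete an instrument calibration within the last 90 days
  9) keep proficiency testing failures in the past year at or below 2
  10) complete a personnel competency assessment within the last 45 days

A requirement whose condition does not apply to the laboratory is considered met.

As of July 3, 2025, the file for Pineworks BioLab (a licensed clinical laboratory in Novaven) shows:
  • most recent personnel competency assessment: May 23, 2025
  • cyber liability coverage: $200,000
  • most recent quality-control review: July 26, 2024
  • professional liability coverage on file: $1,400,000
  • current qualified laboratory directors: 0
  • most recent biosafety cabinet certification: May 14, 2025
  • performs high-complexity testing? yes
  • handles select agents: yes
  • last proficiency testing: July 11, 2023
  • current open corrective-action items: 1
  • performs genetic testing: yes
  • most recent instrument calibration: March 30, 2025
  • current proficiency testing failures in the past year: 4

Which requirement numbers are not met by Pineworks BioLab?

1. condition 'handles select agents' holds; cyber liability coverage $200,000 < $425,000 → not met
2. proficiency testing 723 days ago vs limit 540 → not met
3. condition 'performs high-complexity testing' holds; qualified laboratory directors 0 < 2 → not met
4. condition 'performs genetic testing' holds; biosafety cabinet certification 50 days ago vs limit 45 → not met
5. quality-control review 342 days ago vs limit 365 → met
6. open corrective-action items 1 ≤ 2 → met
7. professional liability coverage $1,400,000 < $1,425,000 → not met
8. instrument calibration 95 days ago vs limit 90 → not met
9. proficiency testing failures in the past year 4 > 2 → not met
10. personnel competency assessment 41 days ago vs limit 45 → met
Not met: 1, 2, 3, 4, 7, 8, 9

1, 2, 3, 4, 7, 8, 9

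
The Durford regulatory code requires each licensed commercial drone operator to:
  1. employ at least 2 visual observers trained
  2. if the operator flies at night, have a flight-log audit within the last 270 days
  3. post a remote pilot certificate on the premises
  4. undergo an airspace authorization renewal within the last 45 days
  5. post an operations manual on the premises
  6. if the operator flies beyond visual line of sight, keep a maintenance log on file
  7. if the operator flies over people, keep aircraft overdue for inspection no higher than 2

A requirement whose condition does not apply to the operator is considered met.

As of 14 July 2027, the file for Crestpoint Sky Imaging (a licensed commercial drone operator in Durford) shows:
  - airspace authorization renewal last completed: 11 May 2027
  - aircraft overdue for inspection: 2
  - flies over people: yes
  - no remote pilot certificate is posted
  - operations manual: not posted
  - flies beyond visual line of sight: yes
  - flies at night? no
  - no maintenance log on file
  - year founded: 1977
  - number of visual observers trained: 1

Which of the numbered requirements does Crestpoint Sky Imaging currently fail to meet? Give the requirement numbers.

1. visual observers trained 1 < 2 → not met
2. condition 'flies at night' does not hold → requirement n/a → met
3. remote pilot certificate absent → not met
4. airspace authorization renewal 64 days ago vs limit 45 → not met
5. operations manual absent → not met
6. condition 'flies beyond visual line of sight' holds; maintenance log absent → not met
7. condition 'flies over people' holds; aircraft overdue for inspection 2 ≤ 2 → met
Not met: 1, 3, 4, 5, 6

1, 3, 4, 5, 6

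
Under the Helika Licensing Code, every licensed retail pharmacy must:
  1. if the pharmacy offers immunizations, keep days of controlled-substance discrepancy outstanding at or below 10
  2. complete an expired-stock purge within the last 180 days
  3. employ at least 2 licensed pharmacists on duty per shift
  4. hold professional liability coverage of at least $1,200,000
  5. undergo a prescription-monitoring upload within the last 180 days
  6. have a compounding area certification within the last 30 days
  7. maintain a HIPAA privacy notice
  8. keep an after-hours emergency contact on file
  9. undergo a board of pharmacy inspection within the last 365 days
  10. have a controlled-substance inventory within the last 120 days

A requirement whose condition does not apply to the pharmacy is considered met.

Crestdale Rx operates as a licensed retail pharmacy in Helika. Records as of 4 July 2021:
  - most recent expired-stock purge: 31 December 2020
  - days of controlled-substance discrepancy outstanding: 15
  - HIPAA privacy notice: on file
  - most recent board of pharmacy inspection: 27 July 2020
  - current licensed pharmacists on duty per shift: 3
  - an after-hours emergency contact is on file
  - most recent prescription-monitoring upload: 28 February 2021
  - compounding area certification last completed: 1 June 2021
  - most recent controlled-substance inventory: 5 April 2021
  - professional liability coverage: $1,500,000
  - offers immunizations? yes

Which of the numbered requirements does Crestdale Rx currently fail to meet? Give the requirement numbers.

1, 2, 6

1. condition 'offers immunizations' holds; days of controlled-substance discrepancy outstanding 15 > 10 → not met
2. expired-stock purge 185 days ago vs limit 180 → not met
3. licensed pharmacists on duty per shift 3 ≥ 2 → met
4. professional liability coverage $1,500,000 ≥ $1,200,000 → met
5. prescription-monitoring upload 126 days ago vs limit 180 → met
6. compounding area certification 33 days ago vs limit 30 → not met
7. HIPAA privacy notice present → met
8. after-hours emergency contact present → met
9. board of pharmacy inspection 342 days ago vs limit 365 → met
10. controlled-substance inventory 90 days ago vs limit 120 → met
Not met: 1, 2, 6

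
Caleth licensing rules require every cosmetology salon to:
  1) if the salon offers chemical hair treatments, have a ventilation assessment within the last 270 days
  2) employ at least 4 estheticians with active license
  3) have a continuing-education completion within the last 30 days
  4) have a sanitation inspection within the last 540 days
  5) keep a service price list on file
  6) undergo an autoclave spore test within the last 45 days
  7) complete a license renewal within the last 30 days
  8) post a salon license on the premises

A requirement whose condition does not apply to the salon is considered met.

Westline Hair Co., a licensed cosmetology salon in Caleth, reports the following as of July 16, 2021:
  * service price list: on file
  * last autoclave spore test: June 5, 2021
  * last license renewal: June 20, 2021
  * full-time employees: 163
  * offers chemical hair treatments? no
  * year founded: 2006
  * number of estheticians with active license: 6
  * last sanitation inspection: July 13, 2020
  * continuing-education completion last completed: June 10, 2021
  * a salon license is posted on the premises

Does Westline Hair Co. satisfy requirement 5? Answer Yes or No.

5. service price list present → met

Yes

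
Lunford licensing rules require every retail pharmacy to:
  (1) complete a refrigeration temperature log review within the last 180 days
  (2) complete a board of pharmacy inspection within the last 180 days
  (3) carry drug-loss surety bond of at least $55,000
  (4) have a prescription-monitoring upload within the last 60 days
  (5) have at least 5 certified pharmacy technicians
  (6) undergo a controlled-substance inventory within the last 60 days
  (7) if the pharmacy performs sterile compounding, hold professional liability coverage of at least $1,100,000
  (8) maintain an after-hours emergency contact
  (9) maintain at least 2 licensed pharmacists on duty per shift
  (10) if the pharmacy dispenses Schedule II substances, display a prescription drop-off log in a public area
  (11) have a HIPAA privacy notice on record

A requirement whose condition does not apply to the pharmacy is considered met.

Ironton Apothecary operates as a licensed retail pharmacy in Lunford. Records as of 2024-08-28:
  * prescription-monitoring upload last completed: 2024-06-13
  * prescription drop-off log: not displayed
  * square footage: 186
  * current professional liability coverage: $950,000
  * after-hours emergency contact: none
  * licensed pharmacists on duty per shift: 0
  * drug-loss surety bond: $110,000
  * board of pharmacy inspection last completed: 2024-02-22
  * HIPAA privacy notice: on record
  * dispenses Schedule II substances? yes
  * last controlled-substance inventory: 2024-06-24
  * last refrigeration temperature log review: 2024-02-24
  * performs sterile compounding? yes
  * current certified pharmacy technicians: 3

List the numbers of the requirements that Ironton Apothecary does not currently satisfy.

1, 2, 4, 5, 6, 7, 8, 9, 10

1. refrigeration temperature log review 186 days ago vs limit 180 → not met
2. board of pharmacy inspection 188 days ago vs limit 180 → not met
3. drug-loss surety bond $110,000 ≥ $55,000 → met
4. prescription-monitoring upload 76 days ago vs limit 60 → not met
5. certified pharmacy technicians 3 < 5 → not met
6. controlled-substance inventory 65 days ago vs limit 60 → not met
7. condition 'performs sterile compounding' holds; professional liability coverage $950,000 < $1,100,000 → not met
8. after-hours emergency contact absent → not met
9. licensed pharmacists on duty per shift 0 < 2 → not met
10. condition 'dispenses Schedule II substances' holds; prescription drop-off log absent → not met
11. HIPAA privacy notice present → met
Not met: 1, 2, 4, 5, 6, 7, 8, 9, 10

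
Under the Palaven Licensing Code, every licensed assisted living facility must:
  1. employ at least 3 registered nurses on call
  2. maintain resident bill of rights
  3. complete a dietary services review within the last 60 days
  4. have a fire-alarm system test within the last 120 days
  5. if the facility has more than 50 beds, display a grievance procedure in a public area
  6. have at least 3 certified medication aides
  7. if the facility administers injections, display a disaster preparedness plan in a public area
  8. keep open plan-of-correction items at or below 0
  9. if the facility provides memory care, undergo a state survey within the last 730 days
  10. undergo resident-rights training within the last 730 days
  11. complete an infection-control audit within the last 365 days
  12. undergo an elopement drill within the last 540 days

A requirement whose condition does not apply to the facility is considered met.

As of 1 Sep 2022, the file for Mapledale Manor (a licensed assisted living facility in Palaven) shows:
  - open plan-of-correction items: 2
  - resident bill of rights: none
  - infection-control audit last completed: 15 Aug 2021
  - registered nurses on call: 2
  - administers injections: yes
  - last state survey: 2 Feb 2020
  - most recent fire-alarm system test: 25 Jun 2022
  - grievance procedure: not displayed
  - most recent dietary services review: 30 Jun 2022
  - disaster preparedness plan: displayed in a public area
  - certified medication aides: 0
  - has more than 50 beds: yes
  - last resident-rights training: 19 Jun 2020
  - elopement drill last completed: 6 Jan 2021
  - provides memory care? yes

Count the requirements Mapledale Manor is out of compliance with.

1. registered nurses on call 2 < 3 → not met
2. resident bill of rights absent → not met
3. dietary services review 63 days ago vs limit 60 → not met
4. fire-alarm system test 68 days ago vs limit 120 → met
5. condition 'has more than 50 beds' holds; grievance procedure absent → not met
6. certified medication aides 0 < 3 → not met
7. condition 'administers injections' holds; disaster preparedness plan present → met
8. open plan-of-correction items 2 > 0 → not met
9. condition 'provides memory care' holds; state survey 942 days ago vs limit 730 → not met
10. resident-rights training 804 days ago vs limit 730 → not met
11. infection-control audit 382 days ago vs limit 365 → not met
12. elopement drill 603 days ago vs limit 540 → not met
Not met: 10 of 12

10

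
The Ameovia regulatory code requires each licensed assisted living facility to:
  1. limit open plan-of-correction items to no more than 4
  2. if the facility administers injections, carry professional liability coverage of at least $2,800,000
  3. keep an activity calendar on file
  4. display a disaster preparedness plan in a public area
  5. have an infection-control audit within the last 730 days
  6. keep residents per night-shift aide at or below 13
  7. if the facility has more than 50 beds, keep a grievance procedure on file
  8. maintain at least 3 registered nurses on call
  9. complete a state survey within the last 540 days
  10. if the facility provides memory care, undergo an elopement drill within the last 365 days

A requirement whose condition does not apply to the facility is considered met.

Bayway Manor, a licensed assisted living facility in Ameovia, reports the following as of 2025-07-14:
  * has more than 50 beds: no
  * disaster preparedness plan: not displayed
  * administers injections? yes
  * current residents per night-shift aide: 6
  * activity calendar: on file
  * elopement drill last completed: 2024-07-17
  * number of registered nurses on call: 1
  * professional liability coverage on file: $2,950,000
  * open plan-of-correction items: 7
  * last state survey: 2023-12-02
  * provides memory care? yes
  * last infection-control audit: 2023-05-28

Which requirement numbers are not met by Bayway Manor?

1. open plan-of-correction items 7 > 4 → not met
2. condition 'administers injections' holds; professional liability coverage $2,950,000 ≥ $2,800,000 → met
3. activity calendar present → met
4. disaster preparedness plan absent → not met
5. infection-control audit 778 days ago vs limit 730 → not met
6. residents per night-shift aide 6 ≤ 13 → met
7. condition 'has more than 50 beds' does not hold → requirement n/a → met
8. registered nurses on call 1 < 3 → not met
9. state survey 590 days ago vs limit 540 → not met
10. condition 'provides memory care' holds; elopement drill 362 days ago vs limit 365 → met
Not met: 1, 4, 5, 8, 9

1, 4, 5, 8, 9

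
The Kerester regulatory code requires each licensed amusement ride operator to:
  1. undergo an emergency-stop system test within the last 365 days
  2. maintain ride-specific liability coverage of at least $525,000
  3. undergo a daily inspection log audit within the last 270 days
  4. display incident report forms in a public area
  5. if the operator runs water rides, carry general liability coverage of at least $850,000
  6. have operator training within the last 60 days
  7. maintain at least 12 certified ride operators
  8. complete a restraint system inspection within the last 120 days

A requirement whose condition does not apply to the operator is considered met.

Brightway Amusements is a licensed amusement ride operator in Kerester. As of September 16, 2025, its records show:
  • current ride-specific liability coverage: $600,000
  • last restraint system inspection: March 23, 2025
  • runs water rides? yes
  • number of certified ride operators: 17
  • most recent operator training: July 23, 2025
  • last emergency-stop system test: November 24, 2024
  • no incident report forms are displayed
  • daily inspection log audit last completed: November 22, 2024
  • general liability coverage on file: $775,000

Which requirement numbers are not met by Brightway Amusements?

3, 4, 5, 8

1. emergency-stop system test 296 days ago vs limit 365 → met
2. ride-specific liability coverage $600,000 ≥ $525,000 → met
3. daily inspection log audit 298 days ago vs limit 270 → not met
4. incident report forms absent → not met
5. condition 'runs water rides' holds; general liability coverage $775,000 < $850,000 → not met
6. operator training 55 days ago vs limit 60 → met
7. certified ride operators 17 ≥ 12 → met
8. restraint system inspection 177 days ago vs limit 120 → not met
Not met: 3, 4, 5, 8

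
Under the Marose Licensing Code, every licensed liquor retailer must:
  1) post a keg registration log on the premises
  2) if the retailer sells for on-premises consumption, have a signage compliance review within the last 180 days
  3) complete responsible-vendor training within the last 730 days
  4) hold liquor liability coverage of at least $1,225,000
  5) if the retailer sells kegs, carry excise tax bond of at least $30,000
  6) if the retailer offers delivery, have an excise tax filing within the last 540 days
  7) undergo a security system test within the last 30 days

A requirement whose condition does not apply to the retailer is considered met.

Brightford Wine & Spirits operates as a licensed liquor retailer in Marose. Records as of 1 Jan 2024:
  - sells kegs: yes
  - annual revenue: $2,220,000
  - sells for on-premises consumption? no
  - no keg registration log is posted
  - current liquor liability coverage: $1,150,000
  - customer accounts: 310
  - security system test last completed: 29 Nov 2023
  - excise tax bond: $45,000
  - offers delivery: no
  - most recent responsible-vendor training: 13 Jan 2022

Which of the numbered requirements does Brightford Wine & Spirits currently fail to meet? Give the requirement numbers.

1. keg registration log absent → not met
2. condition 'sells for on-premises consumption' does not hold → requirement n/a → met
3. responsible-vendor training 718 days ago vs limit 730 → met
4. liquor liability coverage $1,150,000 < $1,225,000 → not met
5. condition 'sells kegs' holds; excise tax bond $45,000 ≥ $30,000 → met
6. condition 'offers delivery' does not hold → requirement n/a → met
7. security system test 33 days ago vs limit 30 → not met
Not met: 1, 4, 7

1, 4, 7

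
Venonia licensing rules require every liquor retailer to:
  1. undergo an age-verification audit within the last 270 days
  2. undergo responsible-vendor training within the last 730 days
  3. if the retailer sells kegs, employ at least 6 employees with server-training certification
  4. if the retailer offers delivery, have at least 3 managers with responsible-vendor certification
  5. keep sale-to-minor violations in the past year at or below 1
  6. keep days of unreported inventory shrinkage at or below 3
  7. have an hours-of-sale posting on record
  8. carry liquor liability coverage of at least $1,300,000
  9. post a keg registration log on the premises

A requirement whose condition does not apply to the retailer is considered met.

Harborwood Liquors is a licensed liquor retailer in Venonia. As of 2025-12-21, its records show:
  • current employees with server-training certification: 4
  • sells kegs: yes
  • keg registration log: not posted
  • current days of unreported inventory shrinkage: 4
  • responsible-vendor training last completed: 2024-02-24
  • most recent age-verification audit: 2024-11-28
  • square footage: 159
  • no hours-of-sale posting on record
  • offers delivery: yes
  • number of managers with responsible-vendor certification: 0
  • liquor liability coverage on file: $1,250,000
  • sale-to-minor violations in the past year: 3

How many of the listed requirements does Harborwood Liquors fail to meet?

1. age-verification audit 388 days ago vs limit 270 → not met
2. responsible-vendor training 666 days ago vs limit 730 → met
3. condition 'sells kegs' holds; employees with server-training certification 4 < 6 → not met
4. condition 'offers delivery' holds; managers with responsible-vendor certification 0 < 3 → not met
5. sale-to-minor violations in the past year 3 > 1 → not met
6. days of unreported inventory shrinkage 4 > 3 → not met
7. hours-of-sale posting absent → not met
8. liquor liability coverage $1,250,000 < $1,300,000 → not met
9. keg registration log absent → not met
Not met: 8 of 9

8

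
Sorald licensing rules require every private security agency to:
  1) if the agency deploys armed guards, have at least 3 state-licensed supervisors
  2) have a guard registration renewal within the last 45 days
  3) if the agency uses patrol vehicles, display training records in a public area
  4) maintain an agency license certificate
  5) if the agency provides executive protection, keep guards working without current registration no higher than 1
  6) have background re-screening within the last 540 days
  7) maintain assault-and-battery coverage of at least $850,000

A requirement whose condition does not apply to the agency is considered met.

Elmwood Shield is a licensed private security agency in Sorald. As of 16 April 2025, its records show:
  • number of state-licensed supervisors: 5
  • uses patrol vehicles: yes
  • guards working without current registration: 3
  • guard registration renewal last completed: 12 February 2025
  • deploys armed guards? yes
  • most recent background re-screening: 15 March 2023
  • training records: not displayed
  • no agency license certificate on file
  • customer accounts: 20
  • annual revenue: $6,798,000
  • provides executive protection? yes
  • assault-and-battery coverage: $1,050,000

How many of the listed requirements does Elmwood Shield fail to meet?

5

1. condition 'deploys armed guards' holds; state-licensed supervisors 5 ≥ 3 → met
2. guard registration renewal 63 days ago vs limit 45 → not met
3. condition 'uses patrol vehicles' holds; training records absent → not met
4. agency license certificate absent → not met
5. condition 'provides executive protection' holds; guards working without current registration 3 > 1 → not met
6. background re-screening 763 days ago vs limit 540 → not met
7. assault-and-battery coverage $1,050,000 ≥ $850,000 → met
Not met: 5 of 7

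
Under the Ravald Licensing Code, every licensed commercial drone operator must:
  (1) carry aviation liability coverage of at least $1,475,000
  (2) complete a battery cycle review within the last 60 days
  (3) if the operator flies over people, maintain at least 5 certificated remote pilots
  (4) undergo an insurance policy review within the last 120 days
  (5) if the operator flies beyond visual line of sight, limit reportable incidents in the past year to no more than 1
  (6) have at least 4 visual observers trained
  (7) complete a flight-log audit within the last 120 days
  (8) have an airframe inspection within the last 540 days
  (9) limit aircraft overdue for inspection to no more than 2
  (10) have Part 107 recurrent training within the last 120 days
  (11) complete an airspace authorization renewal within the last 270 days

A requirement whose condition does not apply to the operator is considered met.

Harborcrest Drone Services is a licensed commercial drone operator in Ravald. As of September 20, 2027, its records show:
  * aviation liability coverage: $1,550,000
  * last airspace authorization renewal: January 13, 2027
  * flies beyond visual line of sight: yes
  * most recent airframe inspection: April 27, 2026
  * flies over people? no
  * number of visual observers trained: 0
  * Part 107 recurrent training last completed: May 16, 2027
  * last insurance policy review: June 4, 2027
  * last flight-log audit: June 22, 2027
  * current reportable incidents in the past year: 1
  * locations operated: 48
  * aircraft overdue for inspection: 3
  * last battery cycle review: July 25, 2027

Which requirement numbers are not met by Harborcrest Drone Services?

1. aviation liability coverage $1,550,000 ≥ $1,475,000 → met
2. battery cycle review 57 days ago vs limit 60 → met
3. condition 'flies over people' does not hold → requirement n/a → met
4. insurance policy review 108 days ago vs limit 120 → met
5. condition 'flies beyond visual line of sight' holds; reportable incidents in the past year 1 ≤ 1 → met
6. visual observers trained 0 < 4 → not met
7. flight-log audit 90 days ago vs limit 120 → met
8. airframe inspection 511 days ago vs limit 540 → met
9. aircraft overdue for inspection 3 > 2 → not met
10. Part 107 recurrent training 127 days ago vs limit 120 → not met
11. airspace authorization renewal 250 days ago vs limit 270 → met
Not met: 6, 9, 10

6, 9, 10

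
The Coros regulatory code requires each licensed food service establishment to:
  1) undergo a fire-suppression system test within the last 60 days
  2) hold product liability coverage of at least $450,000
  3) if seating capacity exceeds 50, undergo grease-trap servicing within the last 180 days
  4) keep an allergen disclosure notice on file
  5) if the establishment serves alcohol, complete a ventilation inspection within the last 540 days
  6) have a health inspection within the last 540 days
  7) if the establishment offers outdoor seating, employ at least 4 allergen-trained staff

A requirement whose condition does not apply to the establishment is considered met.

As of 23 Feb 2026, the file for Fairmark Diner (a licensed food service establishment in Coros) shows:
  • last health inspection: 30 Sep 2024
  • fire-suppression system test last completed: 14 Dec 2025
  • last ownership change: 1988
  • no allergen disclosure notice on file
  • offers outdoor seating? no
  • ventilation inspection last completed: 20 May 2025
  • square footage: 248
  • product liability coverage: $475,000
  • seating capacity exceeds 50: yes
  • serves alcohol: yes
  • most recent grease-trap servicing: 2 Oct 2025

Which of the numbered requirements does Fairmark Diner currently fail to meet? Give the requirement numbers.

1, 4

1. fire-suppression system test 71 days ago vs limit 60 → not met
2. product liability coverage $475,000 ≥ $450,000 → met
3. condition 'seating capacity exceeds 50' holds; grease-trap servicing 144 days ago vs limit 180 → met
4. allergen disclosure notice absent → not met
5. condition 'serves alcohol' holds; ventilation inspection 279 days ago vs limit 540 → met
6. health inspection 511 days ago vs limit 540 → met
7. condition 'offers outdoor seating' does not hold → requirement n/a → met
Not met: 1, 4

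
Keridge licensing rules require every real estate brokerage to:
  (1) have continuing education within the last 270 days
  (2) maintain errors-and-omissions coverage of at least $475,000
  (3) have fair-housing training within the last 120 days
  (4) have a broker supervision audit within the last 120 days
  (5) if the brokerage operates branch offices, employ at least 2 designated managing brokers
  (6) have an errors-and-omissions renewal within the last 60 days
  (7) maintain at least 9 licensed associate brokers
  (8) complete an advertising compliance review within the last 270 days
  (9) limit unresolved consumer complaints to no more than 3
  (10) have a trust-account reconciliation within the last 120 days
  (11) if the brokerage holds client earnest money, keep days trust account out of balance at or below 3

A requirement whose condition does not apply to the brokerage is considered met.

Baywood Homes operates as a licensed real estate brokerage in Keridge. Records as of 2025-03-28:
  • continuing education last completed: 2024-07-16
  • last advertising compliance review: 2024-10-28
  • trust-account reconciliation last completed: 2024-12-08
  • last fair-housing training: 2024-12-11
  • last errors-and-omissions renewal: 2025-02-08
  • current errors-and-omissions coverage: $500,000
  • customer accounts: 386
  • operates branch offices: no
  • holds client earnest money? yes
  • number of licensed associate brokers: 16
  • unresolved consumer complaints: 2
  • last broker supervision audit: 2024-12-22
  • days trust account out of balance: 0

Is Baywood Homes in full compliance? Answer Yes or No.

Yes

1. continuing education 255 days ago vs limit 270 → met
2. errors-and-omissions coverage $500,000 ≥ $475,000 → met
3. fair-housing training 107 days ago vs limit 120 → met
4. broker supervision audit 96 days ago vs limit 120 → met
5. condition 'operates branch offices' does not hold → requirement n/a → met
6. errors-and-omissions renewal 48 days ago vs limit 60 → met
7. licensed associate brokers 16 ≥ 9 → met
8. advertising compliance review 151 days ago vs limit 270 → met
9. unresolved consumer complaints 2 ≤ 3 → met
10. trust-account reconciliation 110 days ago vs limit 120 → met
11. condition 'holds client earnest money' holds; days trust account out of balance 0 ≤ 3 → met
All met.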